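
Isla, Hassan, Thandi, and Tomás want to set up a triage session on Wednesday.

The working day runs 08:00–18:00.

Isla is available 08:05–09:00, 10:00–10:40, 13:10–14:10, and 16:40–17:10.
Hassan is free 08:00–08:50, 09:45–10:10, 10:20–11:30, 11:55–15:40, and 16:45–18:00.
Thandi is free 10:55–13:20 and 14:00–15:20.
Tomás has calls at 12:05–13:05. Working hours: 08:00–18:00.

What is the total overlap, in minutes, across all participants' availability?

Tomás free within 08:00–18:00: 08:00–12:05, 13:05–18:00.
Isla ∩ Hassan: 08:05–08:50, 10:00–10:10, 10:20–10:40, 13:10–14:10, 16:45–17:10.
Isla ∩ Hassan ∩ Thandi: 13:10–13:20, 14:00–14:10.
Isla ∩ Hassan ∩ Thandi ∩ Tomás: 13:10–13:20, 14:00–14:10.
Total common minutes: 10 + 10 = 20.

20 minutes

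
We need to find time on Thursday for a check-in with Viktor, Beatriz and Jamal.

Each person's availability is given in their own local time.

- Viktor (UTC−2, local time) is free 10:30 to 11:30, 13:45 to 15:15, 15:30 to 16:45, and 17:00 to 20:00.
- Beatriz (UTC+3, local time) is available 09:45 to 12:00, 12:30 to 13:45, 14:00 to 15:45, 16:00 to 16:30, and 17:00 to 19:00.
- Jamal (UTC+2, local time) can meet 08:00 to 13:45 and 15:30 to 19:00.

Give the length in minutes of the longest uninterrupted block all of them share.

Viktor → UTC: 12:30–13:30, 15:45–17:15, 17:30–18:45, 19:00–22:00.
Beatriz → UTC: 06:45–09:00, 09:30–10:45, 11:00–12:45, 13:00–13:30, 14:00–16:00.
Jamal → UTC: 06:00–11:45, 13:30–17:00.
Viktor ∩ Beatriz: 12:30–12:45, 13:00–13:30, 15:45–16:00.
Viktor ∩ Beatriz ∩ Jamal: 15:45–16:00.
Single common window of 15 minutes.

15 minutes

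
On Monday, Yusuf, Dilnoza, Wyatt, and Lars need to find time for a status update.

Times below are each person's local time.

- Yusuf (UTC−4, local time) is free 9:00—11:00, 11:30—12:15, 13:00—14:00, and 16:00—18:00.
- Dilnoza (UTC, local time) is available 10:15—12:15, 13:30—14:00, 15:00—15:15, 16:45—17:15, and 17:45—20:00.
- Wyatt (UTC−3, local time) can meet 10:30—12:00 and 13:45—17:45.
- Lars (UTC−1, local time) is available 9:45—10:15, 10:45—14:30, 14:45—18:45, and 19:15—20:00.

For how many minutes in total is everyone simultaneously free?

60 minutes

Yusuf → UTC: 13:00–15:00, 15:30–16:15, 17:00–18:00, 20:00–22:00.
Dilnoza → UTC: 10:15–12:15, 13:30–14:00, 15:00–15:15, 16:45–17:15, 17:45–20:00.
Wyatt → UTC: 13:30–15:00, 16:45–20:45.
Lars → UTC: 10:45–11:15, 11:45–15:30, 15:45–19:45, 20:15–21:00.
Yusuf ∩ Dilnoza: 13:30–14:00, 17:00–17:15, 17:45–18:00.
Yusuf ∩ Dilnoza ∩ Wyatt: 13:30–14:00, 17:00–17:15, 17:45–18:00.
Yusuf ∩ Dilnoza ∩ Wyatt ∩ Lars: 13:30–14:00, 17:00–17:15, 17:45–18:00.
Total common minutes: 30 + 15 + 15 = 60.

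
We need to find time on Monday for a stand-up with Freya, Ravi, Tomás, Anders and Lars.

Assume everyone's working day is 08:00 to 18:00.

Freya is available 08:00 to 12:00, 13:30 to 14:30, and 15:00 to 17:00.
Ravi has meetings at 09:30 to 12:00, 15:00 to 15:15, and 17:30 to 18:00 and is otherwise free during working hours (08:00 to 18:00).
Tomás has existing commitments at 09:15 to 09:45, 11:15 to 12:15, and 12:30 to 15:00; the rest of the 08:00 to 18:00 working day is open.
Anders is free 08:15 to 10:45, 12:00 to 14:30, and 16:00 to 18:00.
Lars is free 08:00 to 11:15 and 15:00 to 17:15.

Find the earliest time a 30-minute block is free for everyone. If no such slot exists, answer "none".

08:15

Ravi free within 08:00–18:00: 08:00–09:30, 12:00–15:00, 15:15–17:30.
Tomás free within 08:00–18:00: 08:00–09:15, 09:45–11:15, 12:15–12:30, 15:00–18:00.
Freya ∩ Ravi: 08:00–09:30, 13:30–14:30, 15:15–17:00.
Freya ∩ Ravi ∩ Tomás: 08:00–09:15, 15:15–17:00.
Freya ∩ Ravi ∩ Tomás ∩ Anders: 08:15–09:15, 16:00–17:00.
Freya ∩ Ravi ∩ Tomás ∩ Anders ∩ Lars: 08:15–09:15, 16:00–17:00.
Windows ≥ 30 min: 08:15–09:15, 16:00–17:00.
Earliest such window starts at 08:15.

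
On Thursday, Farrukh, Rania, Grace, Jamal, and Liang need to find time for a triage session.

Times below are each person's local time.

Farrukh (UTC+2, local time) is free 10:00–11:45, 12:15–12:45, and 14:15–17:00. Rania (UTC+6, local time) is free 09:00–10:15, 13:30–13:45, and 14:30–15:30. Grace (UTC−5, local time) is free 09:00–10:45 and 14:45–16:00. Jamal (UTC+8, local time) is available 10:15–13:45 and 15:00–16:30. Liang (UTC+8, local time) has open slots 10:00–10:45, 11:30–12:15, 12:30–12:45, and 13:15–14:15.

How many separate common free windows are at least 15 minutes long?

Farrukh → UTC: 08:00–09:45, 10:15–10:45, 12:15–15:00.
Rania → UTC: 03:00–04:15, 07:30–07:45, 08:30–09:30.
Grace → UTC: 14:00–15:45, 19:45–21:00.
Jamal → UTC: 02:15–05:45, 07:00–08:30.
Liang → UTC: 02:00–02:45, 03:30–04:15, 04:30–04:45, 05:15–06:15.
Farrukh ∩ Rania: 08:30–09:30.
Farrukh ∩ Rania ∩ Grace: (none).
Farrukh ∩ Rania ∩ Grace ∩ Jamal: (none).
Farrukh ∩ Rania ∩ Grace ∩ Jamal ∩ Liang: (none).
Windows ≥ 15 min: (none).
That's 0 windows.

0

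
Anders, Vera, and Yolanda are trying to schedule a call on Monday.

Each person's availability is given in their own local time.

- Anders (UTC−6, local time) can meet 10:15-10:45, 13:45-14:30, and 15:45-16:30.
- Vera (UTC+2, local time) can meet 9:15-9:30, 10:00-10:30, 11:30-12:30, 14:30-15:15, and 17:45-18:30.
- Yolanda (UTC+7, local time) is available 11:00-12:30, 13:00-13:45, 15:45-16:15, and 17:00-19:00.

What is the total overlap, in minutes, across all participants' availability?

0 minutes

Anders → UTC: 16:15–16:45, 19:45–20:30, 21:45–22:30.
Vera → UTC: 07:15–07:30, 08:00–08:30, 09:30–10:30, 12:30–13:15, 15:45–16:30.
Yolanda → UTC: 04:00–05:30, 06:00–06:45, 08:45–09:15, 10:00–12:00.
Anders ∩ Vera: 16:15–16:30.
Anders ∩ Vera ∩ Yolanda: (none).
Total common minutes: 0.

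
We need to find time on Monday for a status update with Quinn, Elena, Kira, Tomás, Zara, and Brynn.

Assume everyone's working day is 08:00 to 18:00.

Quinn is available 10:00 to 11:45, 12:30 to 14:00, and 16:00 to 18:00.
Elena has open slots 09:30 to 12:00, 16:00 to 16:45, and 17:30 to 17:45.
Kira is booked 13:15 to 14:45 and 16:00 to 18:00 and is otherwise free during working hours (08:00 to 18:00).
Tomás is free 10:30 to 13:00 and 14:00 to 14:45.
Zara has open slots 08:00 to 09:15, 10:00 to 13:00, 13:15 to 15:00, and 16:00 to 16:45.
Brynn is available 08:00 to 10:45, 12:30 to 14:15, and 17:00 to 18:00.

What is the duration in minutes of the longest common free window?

15 minutes

Kira free within 08:00–18:00: 08:00–13:15, 14:45–16:00.
Quinn ∩ Elena: 10:00–11:45, 16:00–16:45, 17:30–17:45.
Quinn ∩ Elena ∩ Kira: 10:00–11:45.
Quinn ∩ Elena ∩ Kira ∩ Tomás: 10:30–11:45.
Quinn ∩ Elena ∩ Kira ∩ Tomás ∩ Zara: 10:30–11:45.
Quinn ∩ Elena ∩ Kira ∩ Tomás ∩ Zara ∩ Brynn: 10:30–10:45.
Single common window of 15 minutes.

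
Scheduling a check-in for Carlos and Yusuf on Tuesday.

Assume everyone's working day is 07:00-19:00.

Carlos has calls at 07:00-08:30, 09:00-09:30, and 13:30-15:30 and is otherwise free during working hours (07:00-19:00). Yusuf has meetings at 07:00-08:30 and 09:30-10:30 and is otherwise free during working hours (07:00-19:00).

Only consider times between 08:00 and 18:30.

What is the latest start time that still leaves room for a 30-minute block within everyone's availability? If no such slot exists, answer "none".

18:00

Carlos free within 07:00–19:00: 08:30–09:00, 09:30–13:30, 15:30–19:00.
Yusuf free within 07:00–19:00: 08:30–09:30, 10:30–19:00.
Carlos ∩ Yusuf: 08:30–09:00, 10:30–13:30, 15:30–19:00.
Restricted to 08:00–18:30: 08:30–09:00, 10:30–13:30, 15:30–18:30.
Windows ≥ 30 min: 08:30–09:00, 10:30–13:30, 15:30–18:30.
Latest start in the last window 15:30–18:30 is 18:30 − 30 min = 18:00.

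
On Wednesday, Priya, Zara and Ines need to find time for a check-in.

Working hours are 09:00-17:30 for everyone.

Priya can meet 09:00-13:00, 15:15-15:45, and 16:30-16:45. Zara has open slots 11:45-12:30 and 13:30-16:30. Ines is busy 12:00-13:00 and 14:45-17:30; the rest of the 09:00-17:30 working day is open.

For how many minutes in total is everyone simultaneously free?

Ines free within 09:00–17:30: 09:00–12:00, 13:00–14:45.
Priya ∩ Zara: 11:45–12:30, 15:15–15:45.
Priya ∩ Zara ∩ Ines: 11:45–12:00.
Total common minutes: 15.

15 minutes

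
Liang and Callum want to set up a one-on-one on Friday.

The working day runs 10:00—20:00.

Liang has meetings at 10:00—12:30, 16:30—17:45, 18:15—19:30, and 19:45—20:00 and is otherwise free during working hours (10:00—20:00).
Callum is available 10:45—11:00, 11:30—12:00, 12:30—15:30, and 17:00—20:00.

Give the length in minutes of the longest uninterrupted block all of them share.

180 minutes

Liang free within 10:00–20:00: 12:30–16:30, 17:45–18:15, 19:30–19:45.
Liang ∩ Callum: 12:30–15:30, 17:45–18:15, 19:30–19:45.
Common window lengths: 180, 30, 15 min; longest is 180.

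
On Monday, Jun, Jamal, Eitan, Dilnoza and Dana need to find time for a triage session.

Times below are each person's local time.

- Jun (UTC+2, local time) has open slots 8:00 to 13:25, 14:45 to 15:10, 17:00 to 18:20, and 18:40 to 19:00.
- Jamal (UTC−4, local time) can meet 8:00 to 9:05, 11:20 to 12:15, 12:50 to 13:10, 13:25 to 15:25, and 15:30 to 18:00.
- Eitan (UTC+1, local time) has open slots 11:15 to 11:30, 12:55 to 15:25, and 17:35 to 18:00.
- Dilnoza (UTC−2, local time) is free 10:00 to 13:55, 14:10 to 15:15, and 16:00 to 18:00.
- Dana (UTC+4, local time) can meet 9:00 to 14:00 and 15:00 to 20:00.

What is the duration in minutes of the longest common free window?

Jun → UTC: 06:00–11:25, 12:45–13:10, 15:00–16:20, 16:40–17:00.
Jamal → UTC: 12:00–13:05, 15:20–16:15, 16:50–17:10, 17:25–19:25, 19:30–22:00.
Eitan → UTC: 10:15–10:30, 11:55–14:25, 16:35–17:00.
Dilnoza → UTC: 12:00–15:55, 16:10–17:15, 18:00–20:00.
Dana → UTC: 05:00–10:00, 11:00–16:00.
Jun ∩ Jamal: 12:45–13:05, 15:20–16:15, 16:50–17:00.
Jun ∩ Jamal ∩ Eitan: 12:45–13:05, 16:50–17:00.
Jun ∩ Jamal ∩ Eitan ∩ Dilnoza: 12:45–13:05, 16:50–17:00.
Jun ∩ Jamal ∩ Eitan ∩ Dilnoza ∩ Dana: 12:45–13:05.
Single common window of 20 minutes.

20 minutes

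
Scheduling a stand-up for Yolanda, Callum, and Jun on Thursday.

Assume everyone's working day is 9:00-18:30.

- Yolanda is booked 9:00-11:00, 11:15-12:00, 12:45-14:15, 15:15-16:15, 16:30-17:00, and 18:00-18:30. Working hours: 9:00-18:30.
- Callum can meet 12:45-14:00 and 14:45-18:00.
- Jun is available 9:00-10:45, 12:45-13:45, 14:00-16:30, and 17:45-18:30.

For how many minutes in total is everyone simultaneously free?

60 minutes

Yolanda free within 09:00–18:30: 11:00–11:15, 12:00–12:45, 14:15–15:15, 16:15–16:30, 17:00–18:00.
Yolanda ∩ Callum: 14:45–15:15, 16:15–16:30, 17:00–18:00.
Yolanda ∩ Callum ∩ Jun: 14:45–15:15, 16:15–16:30, 17:45–18:00.
Total common minutes: 30 + 15 + 15 = 60.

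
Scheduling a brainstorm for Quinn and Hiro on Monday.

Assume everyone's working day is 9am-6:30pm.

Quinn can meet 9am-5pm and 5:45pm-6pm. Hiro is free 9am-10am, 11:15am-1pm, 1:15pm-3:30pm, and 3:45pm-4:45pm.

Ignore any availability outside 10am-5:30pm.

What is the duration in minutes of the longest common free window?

Quinn ∩ Hiro: 09:00–10:00, 11:15–13:00, 13:15–15:30, 15:45–16:45.
Restricted to 10:00–17:30: 11:15–13:00, 13:15–15:30, 15:45–16:45.
Common window lengths: 105, 135, 60 min; longest is 135.

135 minutes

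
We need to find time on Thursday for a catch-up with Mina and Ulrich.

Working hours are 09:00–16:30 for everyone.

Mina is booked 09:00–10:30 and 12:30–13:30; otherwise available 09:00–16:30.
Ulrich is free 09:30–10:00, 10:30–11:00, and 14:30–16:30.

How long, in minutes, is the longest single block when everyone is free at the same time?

Mina free within 09:00–16:30: 10:30–12:30, 13:30–16:30.
Mina ∩ Ulrich: 10:30–11:00, 14:30–16:30.
Common window lengths: 30, 120 min; longest is 120.

120 minutes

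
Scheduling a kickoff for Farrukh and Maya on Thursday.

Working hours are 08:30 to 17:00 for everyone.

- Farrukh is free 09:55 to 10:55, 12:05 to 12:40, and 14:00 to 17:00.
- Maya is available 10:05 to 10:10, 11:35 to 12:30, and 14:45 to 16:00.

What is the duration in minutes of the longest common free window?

75 minutes

Farrukh ∩ Maya: 10:05–10:10, 12:05–12:30, 14:45–16:00.
Common window lengths: 5, 25, 75 min; longest is 75.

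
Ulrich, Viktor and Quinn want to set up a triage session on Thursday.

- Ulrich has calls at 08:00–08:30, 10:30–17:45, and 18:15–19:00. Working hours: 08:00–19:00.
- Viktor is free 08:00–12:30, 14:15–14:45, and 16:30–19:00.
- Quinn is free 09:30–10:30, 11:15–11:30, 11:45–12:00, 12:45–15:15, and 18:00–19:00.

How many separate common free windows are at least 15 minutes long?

Ulrich free within 08:00–19:00: 08:30–10:30, 17:45–18:15.
Ulrich ∩ Viktor: 08:30–10:30, 17:45–18:15.
Ulrich ∩ Viktor ∩ Quinn: 09:30–10:30, 18:00–18:15.
Windows ≥ 15 min: 09:30–10:30, 18:00–18:15.
That's 2 windows.

2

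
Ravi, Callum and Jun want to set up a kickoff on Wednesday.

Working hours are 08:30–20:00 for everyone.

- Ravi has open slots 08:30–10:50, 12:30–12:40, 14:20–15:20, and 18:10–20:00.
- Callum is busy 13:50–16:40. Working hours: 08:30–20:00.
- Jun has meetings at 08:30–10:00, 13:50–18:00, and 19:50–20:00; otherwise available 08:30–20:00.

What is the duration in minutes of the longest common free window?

100 minutes

Callum free within 08:30–20:00: 08:30–13:50, 16:40–20:00.
Jun free within 08:30–20:00: 10:00–13:50, 18:00–19:50.
Ravi ∩ Callum: 08:30–10:50, 12:30–12:40, 18:10–20:00.
Ravi ∩ Callum ∩ Jun: 10:00–10:50, 12:30–12:40, 18:10–19:50.
Common window lengths: 50, 10, 100 min; longest is 100.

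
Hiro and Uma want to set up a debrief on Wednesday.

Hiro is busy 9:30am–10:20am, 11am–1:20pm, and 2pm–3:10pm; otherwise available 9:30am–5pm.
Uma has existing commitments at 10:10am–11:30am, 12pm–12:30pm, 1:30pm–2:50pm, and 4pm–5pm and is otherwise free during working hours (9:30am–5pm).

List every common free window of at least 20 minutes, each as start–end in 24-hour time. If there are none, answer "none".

15:10–16:00

Hiro free within 09:30–17:00: 10:20–11:00, 13:20–14:00, 15:10–17:00.
Uma free within 09:30–17:00: 09:30–10:10, 11:30–12:00, 12:30–13:30, 14:50–16:00.
Hiro ∩ Uma: 13:20–13:30, 15:10–16:00.
Windows ≥ 20 min: 15:10–16:00.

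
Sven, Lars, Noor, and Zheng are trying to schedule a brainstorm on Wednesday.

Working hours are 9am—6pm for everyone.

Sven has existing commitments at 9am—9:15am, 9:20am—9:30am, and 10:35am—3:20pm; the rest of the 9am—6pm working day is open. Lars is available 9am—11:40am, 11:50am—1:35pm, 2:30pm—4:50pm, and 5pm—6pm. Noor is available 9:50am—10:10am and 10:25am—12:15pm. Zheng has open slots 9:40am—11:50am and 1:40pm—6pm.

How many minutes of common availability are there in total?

30 minutes

Sven free within 09:00–18:00: 09:15–09:20, 09:30–10:35, 15:20–18:00.
Sven ∩ Lars: 09:15–09:20, 09:30–10:35, 15:20–16:50, 17:00–18:00.
Sven ∩ Lars ∩ Noor: 09:50–10:10, 10:25–10:35.
Sven ∩ Lars ∩ Noor ∩ Zheng: 09:50–10:10, 10:25–10:35.
Total common minutes: 20 + 10 = 30.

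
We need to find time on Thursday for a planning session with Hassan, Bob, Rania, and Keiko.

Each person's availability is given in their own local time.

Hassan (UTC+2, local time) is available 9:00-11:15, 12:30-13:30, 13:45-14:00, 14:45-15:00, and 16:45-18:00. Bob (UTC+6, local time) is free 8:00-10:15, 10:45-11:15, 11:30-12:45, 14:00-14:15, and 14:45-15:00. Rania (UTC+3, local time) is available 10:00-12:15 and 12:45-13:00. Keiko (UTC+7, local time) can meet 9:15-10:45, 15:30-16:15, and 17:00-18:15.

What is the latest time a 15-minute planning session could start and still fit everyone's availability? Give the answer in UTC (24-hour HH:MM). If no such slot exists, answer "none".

08:45

Hassan → UTC: 07:00–09:15, 10:30–11:30, 11:45–12:00, 12:45–13:00, 14:45–16:00.
Bob → UTC: 02:00–04:15, 04:45–05:15, 05:30–06:45, 08:00–08:15, 08:45–09:00.
Rania → UTC: 07:00–09:15, 09:45–10:00.
Keiko → UTC: 02:15–03:45, 08:30–09:15, 10:00–11:15.
Hassan ∩ Bob: 08:00–08:15, 08:45–09:00.
Hassan ∩ Bob ∩ Rania: 08:00–08:15, 08:45–09:00.
Hassan ∩ Bob ∩ Rania ∩ Keiko: 08:45–09:00.
Windows ≥ 15 min: 08:45–09:00.
Latest start in the last window 08:45–09:00 is 09:00 − 15 min = 08:45.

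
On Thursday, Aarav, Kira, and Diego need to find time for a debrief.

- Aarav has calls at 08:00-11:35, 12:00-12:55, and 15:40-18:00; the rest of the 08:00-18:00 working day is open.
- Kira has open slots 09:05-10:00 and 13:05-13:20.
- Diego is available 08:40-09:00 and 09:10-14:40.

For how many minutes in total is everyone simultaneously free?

15 minutes

Aarav free within 08:00–18:00: 11:35–12:00, 12:55–15:40.
Aarav ∩ Kira: 13:05–13:20.
Aarav ∩ Kira ∩ Diego: 13:05–13:20.
Total common minutes: 15.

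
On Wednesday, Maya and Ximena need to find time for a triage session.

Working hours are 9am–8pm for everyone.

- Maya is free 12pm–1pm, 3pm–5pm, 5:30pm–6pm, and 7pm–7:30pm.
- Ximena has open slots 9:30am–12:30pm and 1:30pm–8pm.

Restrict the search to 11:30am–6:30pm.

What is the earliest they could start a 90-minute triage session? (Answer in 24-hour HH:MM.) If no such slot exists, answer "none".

Maya ∩ Ximena: 12:00–12:30, 15:00–17:00, 17:30–18:00, 19:00–19:30.
Restricted to 11:30–18:30: 12:00–12:30, 15:00–17:00, 17:30–18:00.
Windows ≥ 90 min: 15:00–17:00.
Earliest such window starts at 15:00.

15:00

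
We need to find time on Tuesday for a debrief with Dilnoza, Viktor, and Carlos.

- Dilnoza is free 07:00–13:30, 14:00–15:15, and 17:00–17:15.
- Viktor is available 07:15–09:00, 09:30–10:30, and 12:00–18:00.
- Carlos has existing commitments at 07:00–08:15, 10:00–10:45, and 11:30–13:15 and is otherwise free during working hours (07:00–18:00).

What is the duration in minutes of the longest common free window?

Carlos free within 07:00–18:00: 08:15–10:00, 10:45–11:30, 13:15–18:00.
Dilnoza ∩ Viktor: 07:15–09:00, 09:30–10:30, 12:00–13:30, 14:00–15:15, 17:00–17:15.
Dilnoza ∩ Viktor ∩ Carlos: 08:15–09:00, 09:30–10:00, 13:15–13:30, 14:00–15:15, 17:00–17:15.
Common window lengths: 45, 30, 15, 75, 15 min; longest is 75.

75 minutes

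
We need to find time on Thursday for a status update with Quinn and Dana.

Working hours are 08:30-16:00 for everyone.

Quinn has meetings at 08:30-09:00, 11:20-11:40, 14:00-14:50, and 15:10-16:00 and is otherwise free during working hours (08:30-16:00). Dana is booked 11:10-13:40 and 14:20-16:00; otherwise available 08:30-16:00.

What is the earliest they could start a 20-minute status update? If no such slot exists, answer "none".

Quinn free within 08:30–16:00: 09:00–11:20, 11:40–14:00, 14:50–15:10.
Dana free within 08:30–16:00: 08:30–11:10, 13:40–14:20.
Quinn ∩ Dana: 09:00–11:10, 13:40–14:00.
Windows ≥ 20 min: 09:00–11:10, 13:40–14:00.
Earliest such window starts at 09:00.

09:00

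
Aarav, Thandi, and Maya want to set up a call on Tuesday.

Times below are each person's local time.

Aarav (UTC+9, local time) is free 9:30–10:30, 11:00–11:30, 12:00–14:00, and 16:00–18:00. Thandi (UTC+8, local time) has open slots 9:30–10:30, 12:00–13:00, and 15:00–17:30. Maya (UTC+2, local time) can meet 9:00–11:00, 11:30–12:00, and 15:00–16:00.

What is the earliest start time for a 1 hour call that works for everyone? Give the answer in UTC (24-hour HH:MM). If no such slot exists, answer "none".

Aarav → UTC: 00:30–01:30, 02:00–02:30, 03:00–05:00, 07:00–09:00.
Thandi → UTC: 01:30–02:30, 04:00–05:00, 07:00–09:30.
Maya → UTC: 07:00–09:00, 09:30–10:00, 13:00–14:00.
Aarav ∩ Thandi: 02:00–02:30, 04:00–05:00, 07:00–09:00.
Aarav ∩ Thandi ∩ Maya: 07:00–09:00.
Windows ≥ 60 min: 07:00–09:00.
Earliest such window starts at 07:00.

07:00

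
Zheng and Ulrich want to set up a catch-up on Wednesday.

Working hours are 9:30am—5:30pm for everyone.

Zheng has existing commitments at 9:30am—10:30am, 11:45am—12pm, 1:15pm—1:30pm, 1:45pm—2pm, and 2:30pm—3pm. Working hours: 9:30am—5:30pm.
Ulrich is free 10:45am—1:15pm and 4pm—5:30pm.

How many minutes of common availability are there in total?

225 minutes

Zheng free within 09:30–17:30: 10:30–11:45, 12:00–13:15, 13:30–13:45, 14:00–14:30, 15:00–17:30.
Zheng ∩ Ulrich: 10:45–11:45, 12:00–13:15, 16:00–17:30.
Total common minutes: 60 + 75 + 90 = 225.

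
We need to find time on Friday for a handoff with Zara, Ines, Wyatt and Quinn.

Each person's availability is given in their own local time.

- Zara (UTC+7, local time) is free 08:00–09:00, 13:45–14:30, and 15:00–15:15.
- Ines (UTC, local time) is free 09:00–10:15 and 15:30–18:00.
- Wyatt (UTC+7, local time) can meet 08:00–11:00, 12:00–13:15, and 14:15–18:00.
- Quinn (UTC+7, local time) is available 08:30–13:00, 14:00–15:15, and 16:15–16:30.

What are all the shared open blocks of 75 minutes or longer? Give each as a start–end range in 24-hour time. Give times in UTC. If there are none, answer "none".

Zara → UTC: 01:00–02:00, 06:45–07:30, 08:00–08:15.
Ines → UTC: 09:00–10:15, 15:30–18:00.
Wyatt → UTC: 01:00–04:00, 05:00–06:15, 07:15–11:00.
Quinn → UTC: 01:30–06:00, 07:00–08:15, 09:15–09:30.
Zara ∩ Ines: (none).
Zara ∩ Ines ∩ Wyatt: (none).
Zara ∩ Ines ∩ Wyatt ∩ Quinn: (none).
Windows ≥ 75 min: (none).

none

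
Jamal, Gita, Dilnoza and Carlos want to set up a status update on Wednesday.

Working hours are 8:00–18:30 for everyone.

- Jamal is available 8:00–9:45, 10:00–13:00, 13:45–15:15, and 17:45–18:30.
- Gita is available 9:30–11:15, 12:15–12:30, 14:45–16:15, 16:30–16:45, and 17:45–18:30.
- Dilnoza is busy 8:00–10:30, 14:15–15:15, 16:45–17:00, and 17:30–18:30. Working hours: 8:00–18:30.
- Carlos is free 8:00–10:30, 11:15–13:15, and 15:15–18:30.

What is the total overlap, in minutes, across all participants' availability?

Dilnoza free within 08:00–18:30: 10:30–14:15, 15:15–16:45, 17:00–17:30.
Jamal ∩ Gita: 09:30–09:45, 10:00–11:15, 12:15–12:30, 14:45–15:15, 17:45–18:30.
Jamal ∩ Gita ∩ Dilnoza: 10:30–11:15, 12:15–12:30.
Jamal ∩ Gita ∩ Dilnoza ∩ Carlos: 12:15–12:30.
Total common minutes: 15.

15 minutes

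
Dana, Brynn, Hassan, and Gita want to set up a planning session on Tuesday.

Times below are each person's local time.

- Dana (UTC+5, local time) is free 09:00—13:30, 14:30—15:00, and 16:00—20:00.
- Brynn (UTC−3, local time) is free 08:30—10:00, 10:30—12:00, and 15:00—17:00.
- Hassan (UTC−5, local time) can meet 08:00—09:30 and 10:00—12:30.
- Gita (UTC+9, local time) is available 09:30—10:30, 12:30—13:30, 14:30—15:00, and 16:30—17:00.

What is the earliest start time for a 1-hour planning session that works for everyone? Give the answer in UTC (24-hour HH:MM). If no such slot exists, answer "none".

none

Dana → UTC: 04:00–08:30, 09:30–10:00, 11:00–15:00.
Brynn → UTC: 11:30–13:00, 13:30–15:00, 18:00–20:00.
Hassan → UTC: 13:00–14:30, 15:00–17:30.
Gita → UTC: 00:30–01:30, 03:30–04:30, 05:30–06:00, 07:30–08:00.
Dana ∩ Brynn: 11:30–13:00, 13:30–15:00.
Dana ∩ Brynn ∩ Hassan: 13:30–14:30.
Dana ∩ Brynn ∩ Hassan ∩ Gita: (none).
Windows ≥ 60 min: (none).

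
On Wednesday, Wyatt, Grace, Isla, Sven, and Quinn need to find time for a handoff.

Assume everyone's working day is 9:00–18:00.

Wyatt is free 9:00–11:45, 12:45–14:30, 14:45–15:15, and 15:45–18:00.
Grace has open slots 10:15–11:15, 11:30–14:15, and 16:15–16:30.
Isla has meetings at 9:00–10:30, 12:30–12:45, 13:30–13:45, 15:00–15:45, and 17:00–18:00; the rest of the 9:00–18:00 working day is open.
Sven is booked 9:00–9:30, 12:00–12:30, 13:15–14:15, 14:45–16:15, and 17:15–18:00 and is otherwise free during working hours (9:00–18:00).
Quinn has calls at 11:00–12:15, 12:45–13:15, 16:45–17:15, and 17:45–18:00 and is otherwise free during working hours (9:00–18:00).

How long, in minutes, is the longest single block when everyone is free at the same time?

Isla free within 09:00–18:00: 10:30–12:30, 12:45–13:30, 13:45–15:00, 15:45–17:00.
Sven free within 09:00–18:00: 09:30–12:00, 12:30–13:15, 14:15–14:45, 16:15–17:15.
Quinn free within 09:00–18:00: 09:00–11:00, 12:15–12:45, 13:15–16:45, 17:15–17:45.
Wyatt ∩ Grace: 10:15–11:15, 11:30–11:45, 12:45–14:15, 16:15–16:30.
Wyatt ∩ Grace ∩ Isla: 10:30–11:15, 11:30–11:45, 12:45–13:30, 13:45–14:15, 16:15–16:30.
Wyatt ∩ Grace ∩ Isla ∩ Sven: 10:30–11:15, 11:30–11:45, 12:45–13:15, 16:15–16:30.
Wyatt ∩ Grace ∩ Isla ∩ Sven ∩ Quinn: 10:30–11:00, 16:15–16:30.
Common window lengths: 30, 15 min; longest is 30.

30 minutes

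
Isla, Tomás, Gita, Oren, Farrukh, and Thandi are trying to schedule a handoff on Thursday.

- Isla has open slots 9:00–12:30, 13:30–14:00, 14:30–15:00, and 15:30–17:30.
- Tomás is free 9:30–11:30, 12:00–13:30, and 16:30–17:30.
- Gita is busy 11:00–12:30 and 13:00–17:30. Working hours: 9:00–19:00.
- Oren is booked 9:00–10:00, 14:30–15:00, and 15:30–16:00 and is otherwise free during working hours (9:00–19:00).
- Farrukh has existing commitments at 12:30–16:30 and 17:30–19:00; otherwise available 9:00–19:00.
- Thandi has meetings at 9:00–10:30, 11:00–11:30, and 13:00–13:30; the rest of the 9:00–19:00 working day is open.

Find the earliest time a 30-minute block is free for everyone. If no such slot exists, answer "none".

10:30

Gita free within 09:00–19:00: 09:00–11:00, 12:30–13:00, 17:30–19:00.
Oren free within 09:00–19:00: 10:00–14:30, 15:00–15:30, 16:00–19:00.
Farrukh free within 09:00–19:00: 09:00–12:30, 16:30–17:30.
Thandi free within 09:00–19:00: 10:30–11:00, 11:30–13:00, 13:30–19:00.
Isla ∩ Tomás: 09:30–11:30, 12:00–12:30, 16:30–17:30.
Isla ∩ Tomás ∩ Gita: 09:30–11:00.
Isla ∩ Tomás ∩ Gita ∩ Oren: 10:00–11:00.
Isla ∩ Tomás ∩ Gita ∩ Oren ∩ Farrukh: 10:00–11:00.
Isla ∩ Tomás ∩ Gita ∩ Oren ∩ Farrukh ∩ Thandi: 10:30–11:00.
Windows ≥ 30 min: 10:30–11:00.
Earliest such window starts at 10:30.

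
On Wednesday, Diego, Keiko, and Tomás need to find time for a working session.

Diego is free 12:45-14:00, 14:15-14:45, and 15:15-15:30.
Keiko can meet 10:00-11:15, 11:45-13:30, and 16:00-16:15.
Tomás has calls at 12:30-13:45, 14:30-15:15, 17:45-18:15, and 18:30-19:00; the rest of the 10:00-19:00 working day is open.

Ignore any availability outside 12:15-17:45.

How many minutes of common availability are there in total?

0 minutes

Tomás free within 10:00–19:00: 10:00–12:30, 13:45–14:30, 15:15–17:45, 18:15–18:30.
Diego ∩ Keiko: 12:45–13:30.
Diego ∩ Keiko ∩ Tomás: (none).
Restricted to 12:15–17:45: (none).
Total common minutes: 0.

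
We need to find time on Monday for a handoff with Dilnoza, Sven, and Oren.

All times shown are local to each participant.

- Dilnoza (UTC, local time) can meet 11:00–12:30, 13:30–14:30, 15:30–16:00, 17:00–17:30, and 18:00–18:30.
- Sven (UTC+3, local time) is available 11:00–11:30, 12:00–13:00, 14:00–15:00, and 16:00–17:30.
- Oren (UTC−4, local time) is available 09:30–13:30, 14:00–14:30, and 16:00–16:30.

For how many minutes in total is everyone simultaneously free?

60 minutes

Dilnoza → UTC: 11:00–12:30, 13:30–14:30, 15:30–16:00, 17:00–17:30, 18:00–18:30.
Sven → UTC: 08:00–08:30, 09:00–10:00, 11:00–12:00, 13:00–14:30.
Oren → UTC: 13:30–17:30, 18:00–18:30, 20:00–20:30.
Dilnoza ∩ Sven: 11:00–12:00, 13:30–14:30.
Dilnoza ∩ Sven ∩ Oren: 13:30–14:30.
Total common minutes: 60.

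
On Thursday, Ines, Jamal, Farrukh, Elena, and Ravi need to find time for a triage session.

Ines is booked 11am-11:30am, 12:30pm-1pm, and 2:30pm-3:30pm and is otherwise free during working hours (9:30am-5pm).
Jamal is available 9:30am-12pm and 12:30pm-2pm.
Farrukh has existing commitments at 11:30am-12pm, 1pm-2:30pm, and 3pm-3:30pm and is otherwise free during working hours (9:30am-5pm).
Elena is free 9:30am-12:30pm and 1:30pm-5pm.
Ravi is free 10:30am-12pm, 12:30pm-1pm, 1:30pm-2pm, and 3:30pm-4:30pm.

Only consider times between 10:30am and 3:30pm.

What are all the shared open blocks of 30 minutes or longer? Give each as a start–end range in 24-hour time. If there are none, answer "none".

Ines free within 09:30–17:00: 09:30–11:00, 11:30–12:30, 13:00–14:30, 15:30–17:00.
Farrukh free within 09:30–17:00: 09:30–11:30, 12:00–13:00, 14:30–15:00, 15:30–17:00.
Ines ∩ Jamal: 09:30–11:00, 11:30–12:00, 13:00–14:00.
Ines ∩ Jamal ∩ Farrukh: 09:30–11:00.
Ines ∩ Jamal ∩ Farrukh ∩ Elena: 09:30–11:00.
Ines ∩ Jamal ∩ Farrukh ∩ Elena ∩ Ravi: 10:30–11:00.
Restricted to 10:30–15:30: 10:30–11:00.
Windows ≥ 30 min: 10:30–11:00.

10:30–11:00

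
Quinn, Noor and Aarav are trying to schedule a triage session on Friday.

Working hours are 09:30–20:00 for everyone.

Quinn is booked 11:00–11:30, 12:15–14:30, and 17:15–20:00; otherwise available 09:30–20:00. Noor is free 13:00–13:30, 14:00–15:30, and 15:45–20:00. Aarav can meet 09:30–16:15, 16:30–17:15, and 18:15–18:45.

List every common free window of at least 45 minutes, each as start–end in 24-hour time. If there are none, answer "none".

Quinn free within 09:30–20:00: 09:30–11:00, 11:30–12:15, 14:30–17:15.
Quinn ∩ Noor: 14:30–15:30, 15:45–17:15.
Quinn ∩ Noor ∩ Aarav: 14:30–15:30, 15:45–16:15, 16:30–17:15.
Windows ≥ 45 min: 14:30–15:30, 16:30–17:15.

14:30–15:30, 16:30–17:15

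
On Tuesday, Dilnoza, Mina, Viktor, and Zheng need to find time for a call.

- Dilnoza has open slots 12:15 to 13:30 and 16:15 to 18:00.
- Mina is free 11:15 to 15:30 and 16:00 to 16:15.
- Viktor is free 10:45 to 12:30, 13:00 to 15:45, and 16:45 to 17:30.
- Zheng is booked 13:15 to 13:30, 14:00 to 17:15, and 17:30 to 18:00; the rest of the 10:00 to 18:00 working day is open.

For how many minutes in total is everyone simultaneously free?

Zheng free within 10:00–18:00: 10:00–13:15, 13:30–14:00, 17:15–17:30.
Dilnoza ∩ Mina: 12:15–13:30.
Dilnoza ∩ Mina ∩ Viktor: 12:15–12:30, 13:00–13:30.
Dilnoza ∩ Mina ∩ Viktor ∩ Zheng: 12:15–12:30, 13:00–13:15.
Total common minutes: 15 + 15 = 30.

30 minutes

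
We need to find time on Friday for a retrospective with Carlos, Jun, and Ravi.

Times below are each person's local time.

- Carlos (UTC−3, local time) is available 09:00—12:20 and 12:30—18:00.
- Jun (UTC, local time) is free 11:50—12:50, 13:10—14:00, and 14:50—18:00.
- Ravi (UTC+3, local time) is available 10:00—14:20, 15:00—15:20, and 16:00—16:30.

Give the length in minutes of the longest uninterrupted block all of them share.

20 minutes

Carlos → UTC: 12:00–15:20, 15:30–21:00.
Jun → UTC: 11:50–12:50, 13:10–14:00, 14:50–18:00.
Ravi → UTC: 07:00–11:20, 12:00–12:20, 13:00–13:30.
Carlos ∩ Jun: 12:00–12:50, 13:10–14:00, 14:50–15:20, 15:30–18:00.
Carlos ∩ Jun ∩ Ravi: 12:00–12:20, 13:10–13:30.
Common window lengths: 20, 20 min; longest is 20.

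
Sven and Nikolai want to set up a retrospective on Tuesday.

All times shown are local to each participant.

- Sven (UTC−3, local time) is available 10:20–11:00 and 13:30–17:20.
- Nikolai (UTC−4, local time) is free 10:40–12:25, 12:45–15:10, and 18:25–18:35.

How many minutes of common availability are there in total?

145 minutes

Sven → UTC: 13:20–14:00, 16:30–20:20.
Nikolai → UTC: 14:40–16:25, 16:45–19:10, 22:25–22:35.
Sven ∩ Nikolai: 16:45–19:10.
Total common minutes: 145.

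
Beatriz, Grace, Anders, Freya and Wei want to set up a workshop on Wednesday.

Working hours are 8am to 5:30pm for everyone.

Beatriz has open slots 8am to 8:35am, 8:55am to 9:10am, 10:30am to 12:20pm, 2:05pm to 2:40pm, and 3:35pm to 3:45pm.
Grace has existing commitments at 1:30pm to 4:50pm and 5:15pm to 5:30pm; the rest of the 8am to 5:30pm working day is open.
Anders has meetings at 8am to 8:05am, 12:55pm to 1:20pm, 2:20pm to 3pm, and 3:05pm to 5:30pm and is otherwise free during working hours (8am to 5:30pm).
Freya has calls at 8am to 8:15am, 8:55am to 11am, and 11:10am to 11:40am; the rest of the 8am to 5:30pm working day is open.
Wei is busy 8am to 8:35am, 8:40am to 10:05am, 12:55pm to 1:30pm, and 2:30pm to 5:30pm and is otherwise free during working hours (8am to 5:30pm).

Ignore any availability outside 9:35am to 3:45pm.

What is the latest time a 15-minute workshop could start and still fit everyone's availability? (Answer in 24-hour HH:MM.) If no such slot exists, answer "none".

12:05

Grace free within 08:00–17:30: 08:00–13:30, 16:50–17:15.
Anders free within 08:00–17:30: 08:05–12:55, 13:20–14:20, 15:00–15:05.
Freya free within 08:00–17:30: 08:15–08:55, 11:00–11:10, 11:40–17:30.
Wei free within 08:00–17:30: 08:35–08:40, 10:05–12:55, 13:30–14:30.
Beatriz ∩ Grace: 08:00–08:35, 08:55–09:10, 10:30–12:20.
Beatriz ∩ Grace ∩ Anders: 08:05–08:35, 08:55–09:10, 10:30–12:20.
Beatriz ∩ Grace ∩ Anders ∩ Freya: 08:15–08:35, 11:00–11:10, 11:40–12:20.
Beatriz ∩ Grace ∩ Anders ∩ Freya ∩ Wei: 11:00–11:10, 11:40–12:20.
Restricted to 09:35–15:45: 11:00–11:10, 11:40–12:20.
Windows ≥ 15 min: 11:40–12:20.
Latest start in the last window 11:40–12:20 is 12:20 − 15 min = 12:05.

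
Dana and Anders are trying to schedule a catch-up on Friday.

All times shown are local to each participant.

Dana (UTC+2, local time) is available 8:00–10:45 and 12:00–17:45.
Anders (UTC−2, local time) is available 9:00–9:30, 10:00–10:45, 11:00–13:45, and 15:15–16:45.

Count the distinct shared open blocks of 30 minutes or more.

Dana → UTC: 06:00–08:45, 10:00–15:45.
Anders → UTC: 11:00–11:30, 12:00–12:45, 13:00–15:45, 17:15–18:45.
Dana ∩ Anders: 11:00–11:30, 12:00–12:45, 13:00–15:45.
Windows ≥ 30 min: 11:00–11:30, 12:00–12:45, 13:00–15:45.
That's 3 windows.

3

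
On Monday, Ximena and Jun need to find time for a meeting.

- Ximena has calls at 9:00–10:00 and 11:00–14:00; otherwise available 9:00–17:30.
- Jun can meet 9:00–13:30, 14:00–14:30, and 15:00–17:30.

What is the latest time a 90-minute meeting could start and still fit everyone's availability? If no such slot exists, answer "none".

16:00

Ximena free within 09:00–17:30: 10:00–11:00, 14:00–17:30.
Ximena ∩ Jun: 10:00–11:00, 14:00–14:30, 15:00–17:30.
Windows ≥ 90 min: 15:00–17:30.
Latest start in the last window 15:00–17:30 is 17:30 − 90 min = 16:00.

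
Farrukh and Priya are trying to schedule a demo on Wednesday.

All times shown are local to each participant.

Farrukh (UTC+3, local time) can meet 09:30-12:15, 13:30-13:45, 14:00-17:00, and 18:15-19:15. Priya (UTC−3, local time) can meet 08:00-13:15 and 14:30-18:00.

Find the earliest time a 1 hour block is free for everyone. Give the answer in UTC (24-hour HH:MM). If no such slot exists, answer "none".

Farrukh → UTC: 06:30–09:15, 10:30–10:45, 11:00–14:00, 15:15–16:15.
Priya → UTC: 11:00–16:15, 17:30–21:00.
Farrukh ∩ Priya: 11:00–14:00, 15:15–16:15.
Windows ≥ 60 min: 11:00–14:00, 15:15–16:15.
Earliest such window starts at 11:00.

11:00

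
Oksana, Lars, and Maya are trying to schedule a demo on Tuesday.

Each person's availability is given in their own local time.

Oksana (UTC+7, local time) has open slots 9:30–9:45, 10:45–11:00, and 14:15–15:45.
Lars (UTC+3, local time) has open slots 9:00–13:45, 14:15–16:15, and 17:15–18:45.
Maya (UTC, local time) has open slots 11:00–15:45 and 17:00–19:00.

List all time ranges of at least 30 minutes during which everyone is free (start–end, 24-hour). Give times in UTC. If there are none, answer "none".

none

Oksana → UTC: 02:30–02:45, 03:45–04:00, 07:15–08:45.
Lars → UTC: 06:00–10:45, 11:15–13:15, 14:15–15:45.
Maya → UTC: 11:00–15:45, 17:00–19:00.
Oksana ∩ Lars: 07:15–08:45.
Oksana ∩ Lars ∩ Maya: (none).
Windows ≥ 30 min: (none).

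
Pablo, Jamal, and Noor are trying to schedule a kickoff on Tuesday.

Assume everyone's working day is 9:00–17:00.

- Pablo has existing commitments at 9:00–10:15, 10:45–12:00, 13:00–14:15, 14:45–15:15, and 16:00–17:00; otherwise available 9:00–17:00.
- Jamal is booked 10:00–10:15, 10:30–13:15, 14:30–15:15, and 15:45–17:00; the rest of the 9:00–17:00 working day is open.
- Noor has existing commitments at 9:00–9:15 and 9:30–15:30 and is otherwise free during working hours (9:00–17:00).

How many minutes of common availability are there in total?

15 minutes

Pablo free within 09:00–17:00: 10:15–10:45, 12:00–13:00, 14:15–14:45, 15:15–16:00.
Jamal free within 09:00–17:00: 09:00–10:00, 10:15–10:30, 13:15–14:30, 15:15–15:45.
Noor free within 09:00–17:00: 09:15–09:30, 15:30–17:00.
Pablo ∩ Jamal: 10:15–10:30, 14:15–14:30, 15:15–15:45.
Pablo ∩ Jamal ∩ Noor: 15:30–15:45.
Total common minutes: 15.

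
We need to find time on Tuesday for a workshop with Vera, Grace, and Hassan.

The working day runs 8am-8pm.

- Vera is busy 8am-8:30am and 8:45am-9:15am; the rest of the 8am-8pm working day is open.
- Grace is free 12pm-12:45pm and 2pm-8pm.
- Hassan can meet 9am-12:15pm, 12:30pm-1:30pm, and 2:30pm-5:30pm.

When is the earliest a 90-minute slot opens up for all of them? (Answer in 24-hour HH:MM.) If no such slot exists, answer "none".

Vera free within 08:00–20:00: 08:30–08:45, 09:15–20:00.
Vera ∩ Grace: 12:00–12:45, 14:00–20:00.
Vera ∩ Grace ∩ Hassan: 12:00–12:15, 12:30–12:45, 14:30–17:30.
Windows ≥ 90 min: 14:30–17:30.
Earliest such window starts at 14:30.

14:30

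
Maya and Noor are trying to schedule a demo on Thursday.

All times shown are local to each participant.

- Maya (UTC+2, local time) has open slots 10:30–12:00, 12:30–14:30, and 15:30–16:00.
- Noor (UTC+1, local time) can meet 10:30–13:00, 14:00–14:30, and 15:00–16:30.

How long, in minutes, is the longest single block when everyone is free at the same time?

90 minutes

Maya → UTC: 08:30–10:00, 10:30–12:30, 13:30–14:00.
Noor → UTC: 09:30–12:00, 13:00–13:30, 14:00–15:30.
Maya ∩ Noor: 09:30–10:00, 10:30–12:00.
Common window lengths: 30, 90 min; longest is 90.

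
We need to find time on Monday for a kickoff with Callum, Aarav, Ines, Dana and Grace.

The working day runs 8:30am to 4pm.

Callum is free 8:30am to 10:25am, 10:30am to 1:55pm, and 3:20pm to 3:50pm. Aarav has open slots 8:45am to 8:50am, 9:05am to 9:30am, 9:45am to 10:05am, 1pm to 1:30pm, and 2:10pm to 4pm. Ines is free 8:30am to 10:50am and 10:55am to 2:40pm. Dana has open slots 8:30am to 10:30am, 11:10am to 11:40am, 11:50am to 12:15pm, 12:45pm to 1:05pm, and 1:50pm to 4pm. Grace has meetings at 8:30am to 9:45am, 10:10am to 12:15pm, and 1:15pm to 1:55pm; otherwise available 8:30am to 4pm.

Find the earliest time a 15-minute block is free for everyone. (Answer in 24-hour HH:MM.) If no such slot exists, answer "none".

Grace free within 08:30–16:00: 09:45–10:10, 12:15–13:15, 13:55–16:00.
Callum ∩ Aarav: 08:45–08:50, 09:05–09:30, 09:45–10:05, 13:00–13:30, 15:20–15:50.
Callum ∩ Aarav ∩ Ines: 08:45–08:50, 09:05–09:30, 09:45–10:05, 13:00–13:30.
Callum ∩ Aarav ∩ Ines ∩ Dana: 08:45–08:50, 09:05–09:30, 09:45–10:05, 13:00–13:05.
Callum ∩ Aarav ∩ Ines ∩ Dana ∩ Grace: 09:45–10:05, 13:00–13:05.
Windows ≥ 15 min: 09:45–10:05.
Earliest such window starts at 09:45.

09:45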